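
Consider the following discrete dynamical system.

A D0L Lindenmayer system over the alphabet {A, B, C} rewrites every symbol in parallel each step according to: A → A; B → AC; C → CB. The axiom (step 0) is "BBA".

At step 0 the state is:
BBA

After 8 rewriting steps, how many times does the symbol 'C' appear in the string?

t=0: BBA
t=1: ACACA
t=2: ACBACBA
t=3: ACBACACBACA
t=4: ACBACACBACBACACBA
t=5: ACBACACBACBACACBACACBACBACA
t=6: ACBACACBACBACACBACACBACBACACBACBACACBACACBA
t=7: ACBACACBACBACACBACACBACBACACBACBACACBACACBACBACACBACACBACBACACBACBACA
t=8: ACBACACBACBACACBACACBACBACACBACBACACBACACBACBACACBACACBACBACACBACBACACBACACBACBACACBACBACACBACACBACBACACBACACBA

42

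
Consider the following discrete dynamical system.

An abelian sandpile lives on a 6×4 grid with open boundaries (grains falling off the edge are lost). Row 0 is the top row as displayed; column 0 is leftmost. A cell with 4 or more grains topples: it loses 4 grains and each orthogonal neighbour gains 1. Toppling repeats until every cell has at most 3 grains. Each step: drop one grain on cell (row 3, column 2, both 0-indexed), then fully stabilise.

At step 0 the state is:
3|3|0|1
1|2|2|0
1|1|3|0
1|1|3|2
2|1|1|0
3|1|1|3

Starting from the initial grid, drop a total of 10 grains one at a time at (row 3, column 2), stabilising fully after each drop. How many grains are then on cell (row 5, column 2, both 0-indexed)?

k=0  3|3|0|1
1|2|2|0
1|1|3|0
1|1|3|2
2|1|1|0
3|1|1|3
k=1  3|3|0|1
1|2|3|0
1|2|0|1
1|2|1|3
2|1|2|0
3|1|1|3
k=2  3|3|0|1
1|2|3|0
1|2|0|1
1|2|2|3
2|1|2|0
3|1|1|3
k=3  3|3|0|1
1|2|3|0
1|2|0|1
1|2|3|3
2|1|2|0
3|1|1|3
k=4  3|3|0|1
1|2|3|0
1|2|1|2
1|3|1|0
2|1|3|1
3|1|1|3
k=5  3|3|0|1
1|2|3|0
1|2|1|2
1|3|2|0
2|1|3|1
3|1|1|3
k=6  3|3|0|1
1|2|3|0
1|2|1|2
1|3|3|0
2|1|3|1
3|1|1|3
k=7  3|3|0|1
1|2|3|0
1|3|2|2
2|0|2|1
2|3|0|2
3|1|2|3
k=8  3|3|0|1
1|2|3|0
1|3|2|2
2|0|3|1
2|3|0|2
3|1|2|3
k=9  3|3|0|1
1|2|3|0
1|3|3|2
2|1|0|2
2|3|1|2
3|1|2|3
k=10  3|3|0|1
1|2|3|0
1|3|3|2
2|1|1|2
2|3|1|2
3|1|2|3

2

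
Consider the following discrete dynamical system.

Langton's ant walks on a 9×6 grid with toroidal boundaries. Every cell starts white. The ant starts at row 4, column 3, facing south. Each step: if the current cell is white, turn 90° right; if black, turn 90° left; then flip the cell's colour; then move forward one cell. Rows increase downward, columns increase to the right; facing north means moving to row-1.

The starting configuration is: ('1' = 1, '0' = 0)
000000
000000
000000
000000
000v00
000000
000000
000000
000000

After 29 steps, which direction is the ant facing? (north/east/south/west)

t=0: 000000
000000
000000
000000
000v00
000000
000000
000000
000000
t=1: 000000
000000
000000
000000
00<100
000000
000000
000000
000000
t=2: 000000
000000
000000
00^000
001100
000000
000000
000000
000000
t=3: 000000
000000
000000
001>00
001100
000000
000000
000000
000000
t=4: 000000
000000
000000
001100
001v00
000000
000000
000000
000000
t=5: 000000
000000
000000
001100
0010>0
000000
000000
000000
000000
t=6: 000000
000000
000000
001100
001010
0000v0
000000
000000
000000
t=7: 000000
000000
000000
001100
001010
000<10
000000
000000
000000
t=8: 000000
000000
000000
001100
001^10
000110
000000
000000
000000
t=9: 000000
000000
000000
001100
0011>0
000110
000000
000000
000000
t=10: 000000
000000
000000
0011^0
001100
000110
000000
000000
000000
t=11: 000000
000000
000000
00111>
001100
000110
000000
000000
000000
t=12: 000000
000000
000000
001111
00110v
000110
000000
000000
000000
t=13: 000000
000000
000000
001111
0011<1
000110
000000
000000
000000
t=14: 000000
000000
000000
0011^1
001111
000110
000000
000000
000000
t=15: 000000
000000
000000
001<01
001111
000110
000000
000000
000000
t=16: 000000
000000
000000
001001
001v11
000110
000000
000000
000000
t=17: 000000
000000
000000
001001
0010>1
000110
000000
000000
000000
t=18: 000000
000000
000000
0010^1
001001
000110
000000
000000
000000
t=19: 000000
000000
000000
00101>
001001
000110
000000
000000
000000
t=20: 000000
000000
00000^
001010
001001
000110
000000
000000
000000
t=21: 000000
000000
>00001
001010
001001
000110
000000
000000
000000
t=22: 000000
000000
100001
v01010
001001
000110
000000
000000
000000
t=23: 000000
000000
100001
10101<
001001
000110
000000
000000
000000
t=24: 000000
000000
10000^
101011
001001
000110
000000
000000
000000
t=25: 000000
000000
1000<0
101011
001001
000110
000000
000000
000000
t=26: 000000
0000^0
100010
101011
001001
000110
000000
000000
000000
t=27: 000000
00001>
100010
101011
001001
000110
000000
000000
000000
t=28: 000000
000011
10001v
101011
001001
000110
000000
000000
000000
t=29: 000000
000011
1000<1
101011
001001
000110
000000
000000
000000

west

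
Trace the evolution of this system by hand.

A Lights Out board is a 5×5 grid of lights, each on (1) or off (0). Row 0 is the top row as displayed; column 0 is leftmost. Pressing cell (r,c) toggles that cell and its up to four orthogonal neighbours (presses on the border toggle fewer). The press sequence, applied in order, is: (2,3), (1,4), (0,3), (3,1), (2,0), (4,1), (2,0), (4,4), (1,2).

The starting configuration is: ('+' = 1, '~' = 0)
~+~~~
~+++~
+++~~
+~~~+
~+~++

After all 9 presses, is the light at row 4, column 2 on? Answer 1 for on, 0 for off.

t=0: ~+~~~
~+++~
+++~~
+~~~+
~+~++
t=1: ~+~~~
~++~~
++~++
+~~++
~+~++
t=2: ~+~~+
~++++
++~+~
+~~++
~+~++
t=3: ~+++~
~++~+
++~+~
+~~++
~+~++
t=4: ~+++~
~++~+
+~~+~
~++++
~~~++
t=5: ~+++~
+++~+
~+~+~
+++++
~~~++
t=6: ~+++~
+++~+
~+~+~
+~+++
+++++
t=7: ~+++~
~++~+
+~~+~
~~+++
+++++
t=8: ~+++~
~++~+
+~~+~
~~++~
+++~~
t=9: ~+~+~
~~~++
+~++~
~~++~
+++~~

1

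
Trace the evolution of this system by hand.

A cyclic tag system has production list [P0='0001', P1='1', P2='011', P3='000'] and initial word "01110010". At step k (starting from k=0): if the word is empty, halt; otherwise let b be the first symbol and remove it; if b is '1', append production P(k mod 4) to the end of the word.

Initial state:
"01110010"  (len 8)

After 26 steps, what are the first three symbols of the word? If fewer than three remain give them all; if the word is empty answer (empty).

000

[0] "01110010"  (len 8)
[1] "1110010"  (len 7)
[2] "1100101"  (len 7)
[3] "100101011"  (len 9)
[4] "00101011000"  (len 11)
[5] "0101011000"  (len 10)
[6] "101011000"  (len 9)
[7] "01011000011"  (len 11)
[8] "1011000011"  (len 10)
[9] "0110000110001"  (len 13)
[10] "110000110001"  (len 12)
[11] "10000110001011"  (len 14)
[12] "0000110001011000"  (len 16)
[13] "000110001011000"  (len 15)
[14] "00110001011000"  (len 14)
[15] "0110001011000"  (len 13)
[16] "110001011000"  (len 12)
[17] "100010110000001"  (len 15)
[18] "000101100000011"  (len 15)
[19] "00101100000011"  (len 14)
[20] "0101100000011"  (len 13)
[21] "101100000011"  (len 12)
[22] "011000000111"  (len 12)
[23] "11000000111"  (len 11)
[24] "1000000111000"  (len 13)
[25] "0000001110000001"  (len 16)
[26] "000001110000001"  (len 15)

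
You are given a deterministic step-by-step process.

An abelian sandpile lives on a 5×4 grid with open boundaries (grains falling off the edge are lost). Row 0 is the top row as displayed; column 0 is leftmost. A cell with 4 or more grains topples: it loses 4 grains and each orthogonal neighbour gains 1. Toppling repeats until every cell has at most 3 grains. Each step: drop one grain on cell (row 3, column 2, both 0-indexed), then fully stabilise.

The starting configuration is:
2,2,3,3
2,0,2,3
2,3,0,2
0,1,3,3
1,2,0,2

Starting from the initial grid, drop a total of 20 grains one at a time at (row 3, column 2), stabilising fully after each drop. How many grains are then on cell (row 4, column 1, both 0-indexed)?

k=0  2,2,3,3
2,0,2,3
2,3,0,2
0,1,3,3
1,2,0,2
k=1  2,2,3,3
2,0,2,3
2,3,1,3
0,2,1,0
1,2,1,3
k=2  2,2,3,3
2,0,2,3
2,3,1,3
0,2,2,0
1,2,1,3
k=3  2,2,3,3
2,0,2,3
2,3,1,3
0,2,3,0
1,2,1,3
k=4  2,2,3,3
2,0,2,3
2,3,2,3
0,3,0,1
1,2,2,3
k=5  2,2,3,3
2,0,2,3
2,3,2,3
0,3,1,1
1,2,2,3
k=6  2,2,3,3
2,0,2,3
2,3,2,3
0,3,2,1
1,2,2,3
k=7  2,2,3,3
2,0,2,3
2,3,2,3
0,3,3,1
1,2,2,3
k=8  2,3,1,1
2,2,1,2
3,1,2,1
1,1,2,3
1,3,3,3
k=9  2,3,1,1
2,2,1,2
3,1,2,1
1,1,3,3
1,3,3,3
k=10  2,3,1,1
2,2,1,2
3,1,3,2
1,3,2,1
2,0,2,1
k=11  2,3,1,1
2,2,1,2
3,1,3,2
1,3,3,1
2,0,2,1
k=12  2,3,1,1
2,2,2,2
3,3,0,3
2,0,2,2
2,1,3,1
k=13  2,3,1,1
2,2,2,2
3,3,0,3
2,0,3,2
2,1,3,1
k=14  2,3,1,1
2,2,2,2
3,3,1,3
2,1,1,3
2,2,0,2
k=15  2,3,1,1
2,2,2,2
3,3,1,3
2,1,2,3
2,2,0,2
k=16  2,3,1,1
2,2,2,2
3,3,1,3
2,1,3,3
2,2,0,2
k=17  2,3,1,1
2,2,2,3
3,3,3,0
2,2,1,1
2,2,1,3
k=18  2,3,1,1
2,2,2,3
3,3,3,0
2,2,2,1
2,2,1,3
k=19  2,3,1,1
2,2,2,3
3,3,3,0
2,2,3,1
2,2,1,3
k=20  2,3,1,1
3,3,3,3
1,2,1,1
0,1,2,2
3,3,2,3

3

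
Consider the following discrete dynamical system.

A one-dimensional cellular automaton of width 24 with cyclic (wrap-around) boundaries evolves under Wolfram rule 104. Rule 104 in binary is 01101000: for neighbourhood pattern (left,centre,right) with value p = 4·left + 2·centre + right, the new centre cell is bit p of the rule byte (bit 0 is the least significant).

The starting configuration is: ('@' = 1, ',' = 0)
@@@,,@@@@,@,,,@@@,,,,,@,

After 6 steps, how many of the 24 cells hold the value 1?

2

gen 0: @@@,,@@@@,@,,,@@@,,,,,@,
gen 1: @,@,,@,,@@,,,,@,@,,,,,,@
gen 2: @@,,,,,,@@,,,,,@,,,,,,,@
gen 3: ,@,,,,,,@@,,,,,,,,,,,,,@
gen 4: @,,,,,,,@@,,,,,,,,,,,,,,
gen 5: ,,,,,,,,@@,,,,,,,,,,,,,,
gen 6: ,,,,,,,,@@,,,,,,,,,,,,,,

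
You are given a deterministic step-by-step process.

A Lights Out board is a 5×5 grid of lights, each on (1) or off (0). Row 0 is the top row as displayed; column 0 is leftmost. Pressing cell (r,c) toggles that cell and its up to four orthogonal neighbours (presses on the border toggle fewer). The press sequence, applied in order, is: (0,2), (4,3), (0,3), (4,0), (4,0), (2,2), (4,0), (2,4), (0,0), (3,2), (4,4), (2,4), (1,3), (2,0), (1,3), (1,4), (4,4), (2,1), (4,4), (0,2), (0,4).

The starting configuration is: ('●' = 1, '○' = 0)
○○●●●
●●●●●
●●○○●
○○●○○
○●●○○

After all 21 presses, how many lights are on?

13

t=0: ○○●●●
●●●●●
●●○○●
○○●○○
○●●○○
t=1: ○●○○●
●●○●●
●●○○●
○○●○○
○●●○○
t=2: ○●○○●
●●○●●
●●○○●
○○●●○
○●○●●
t=3: ○●●●○
●●○○●
●●○○●
○○●●○
○●○●●
t=4: ○●●●○
●●○○●
●●○○●
●○●●○
●○○●●
t=5: ○●●●○
●●○○●
●●○○●
○○●●○
○●○●●
t=6: ○●●●○
●●●○●
●○●●●
○○○●○
○●○●●
t=7: ○●●●○
●●●○●
●○●●●
●○○●○
●○○●●
t=8: ○●●●○
●●●○○
●○●○○
●○○●●
●○○●●
t=9: ●○●●○
○●●○○
●○●○○
●○○●●
●○○●●
t=10: ●○●●○
○●●○○
●○○○○
●●●○●
●○●●●
t=11: ●○●●○
○●●○○
●○○○○
●●●○○
●○●○○
t=12: ●○●●○
○●●○●
●○○●●
●●●○●
●○●○○
t=13: ●○●○○
○●○●○
●○○○●
●●●○●
●○●○○
t=14: ●○●○○
●●○●○
○●○○●
○●●○●
●○●○○
t=15: ●○●●○
●●●○●
○●○●●
○●●○●
●○●○○
t=16: ●○●●●
●●●●○
○●○●○
○●●○●
●○●○○
t=17: ●○●●●
●●●●○
○●○●○
○●●○○
●○●●●
t=18: ●○●●●
●○●●○
●○●●○
○○●○○
●○●●●
t=19: ●○●●●
●○●●○
●○●●○
○○●○●
●○●○○
t=20: ●●○○●
●○○●○
●○●●○
○○●○●
●○●○○
t=21: ●●○●○
●○○●●
●○●●○
○○●○●
●○●○○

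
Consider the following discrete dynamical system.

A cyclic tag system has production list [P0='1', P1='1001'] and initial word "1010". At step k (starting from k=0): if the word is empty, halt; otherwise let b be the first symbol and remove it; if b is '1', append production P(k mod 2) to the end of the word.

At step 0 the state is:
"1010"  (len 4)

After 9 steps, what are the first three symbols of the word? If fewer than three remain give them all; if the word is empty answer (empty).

011

gen 0: "1010"  (len 4)
gen 1: "0101"  (len 4)
gen 2: "101"  (len 3)
gen 3: "011"  (len 3)
gen 4: "11"  (len 2)
gen 5: "11"  (len 2)
gen 6: "11001"  (len 5)
gen 7: "10011"  (len 5)
gen 8: "00111001"  (len 8)
gen 9: "0111001"  (len 7)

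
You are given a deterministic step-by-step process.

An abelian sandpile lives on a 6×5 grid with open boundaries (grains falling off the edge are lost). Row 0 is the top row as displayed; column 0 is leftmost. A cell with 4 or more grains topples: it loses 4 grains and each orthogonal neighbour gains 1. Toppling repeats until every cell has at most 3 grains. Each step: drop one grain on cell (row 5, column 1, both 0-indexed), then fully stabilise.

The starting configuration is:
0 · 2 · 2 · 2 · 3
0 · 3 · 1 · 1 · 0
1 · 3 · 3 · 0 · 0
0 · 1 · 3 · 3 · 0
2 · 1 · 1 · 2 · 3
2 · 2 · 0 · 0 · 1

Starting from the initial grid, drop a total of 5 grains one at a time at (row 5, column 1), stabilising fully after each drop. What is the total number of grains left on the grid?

t=0: 0 · 2 · 2 · 2 · 3
0 · 3 · 1 · 1 · 0
1 · 3 · 3 · 0 · 0
0 · 1 · 3 · 3 · 0
2 · 1 · 1 · 2 · 3
2 · 2 · 0 · 0 · 1
t=1: 0 · 2 · 2 · 2 · 3
0 · 3 · 1 · 1 · 0
1 · 3 · 3 · 0 · 0
0 · 1 · 3 · 3 · 0
2 · 1 · 1 · 2 · 3
2 · 3 · 0 · 0 · 1
t=2: 0 · 2 · 2 · 2 · 3
0 · 3 · 1 · 1 · 0
1 · 3 · 3 · 0 · 0
0 · 1 · 3 · 3 · 0
2 · 2 · 1 · 2 · 3
3 · 0 · 1 · 0 · 1
t=3: 0 · 2 · 2 · 2 · 3
0 · 3 · 1 · 1 · 0
1 · 3 · 3 · 0 · 0
0 · 1 · 3 · 3 · 0
2 · 2 · 1 · 2 · 3
3 · 1 · 1 · 0 · 1
t=4: 0 · 2 · 2 · 2 · 3
0 · 3 · 1 · 1 · 0
1 · 3 · 3 · 0 · 0
0 · 1 · 3 · 3 · 0
2 · 2 · 1 · 2 · 3
3 · 2 · 1 · 0 · 1
t=5: 0 · 2 · 2 · 2 · 3
0 · 3 · 1 · 1 · 0
1 · 3 · 3 · 0 · 0
0 · 1 · 3 · 3 · 0
2 · 2 · 1 · 2 · 3
3 · 3 · 1 · 0 · 1

46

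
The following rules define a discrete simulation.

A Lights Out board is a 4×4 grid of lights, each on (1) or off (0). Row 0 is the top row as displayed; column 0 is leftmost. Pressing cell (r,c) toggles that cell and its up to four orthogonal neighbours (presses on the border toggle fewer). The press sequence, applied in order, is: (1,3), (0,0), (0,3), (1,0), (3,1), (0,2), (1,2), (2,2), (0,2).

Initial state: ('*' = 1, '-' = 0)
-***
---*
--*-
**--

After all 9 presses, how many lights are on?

5

0) -***
---*
--*-
**--
1) -**-
--*-
--**
**--
2) *-*-
*-*-
--**
**--
3) *--*
*-**
--**
**--
4) ---*
-***
*-**
**--
5) ---*
-***
****
--*-
6) -**-
-*-*
****
--*-
7) -*--
--*-
**-*
--*-
8) -*--
----
*-*-
----
9) --**
--*-
*-*-
----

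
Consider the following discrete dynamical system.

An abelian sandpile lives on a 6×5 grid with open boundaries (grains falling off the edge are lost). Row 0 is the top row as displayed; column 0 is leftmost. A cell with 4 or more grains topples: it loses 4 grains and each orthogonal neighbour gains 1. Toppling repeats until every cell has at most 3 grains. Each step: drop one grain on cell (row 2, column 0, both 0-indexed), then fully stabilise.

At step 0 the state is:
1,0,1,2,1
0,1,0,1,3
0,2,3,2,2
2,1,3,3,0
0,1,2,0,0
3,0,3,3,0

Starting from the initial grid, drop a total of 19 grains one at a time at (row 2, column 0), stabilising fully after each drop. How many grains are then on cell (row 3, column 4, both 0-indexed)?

1

gen 0: 1,0,1,2,1
0,1,0,1,3
0,2,3,2,2
2,1,3,3,0
0,1,2,0,0
3,0,3,3,0
gen 1: 1,0,1,2,1
0,1,0,1,3
1,2,3,2,2
2,1,3,3,0
0,1,2,0,0
3,0,3,3,0
gen 2: 1,0,1,2,1
0,1,0,1,3
2,2,3,2,2
2,1,3,3,0
0,1,2,0,0
3,0,3,3,0
gen 3: 1,0,1,2,1
0,1,0,1,3
3,2,3,2,2
2,1,3,3,0
0,1,2,0,0
3,0,3,3,0
gen 4: 1,0,1,2,1
1,1,0,1,3
0,3,3,2,2
3,1,3,3,0
0,1,2,0,0
3,0,3,3,0
gen 5: 1,0,1,2,1
1,1,0,1,3
1,3,3,2,2
3,1,3,3,0
0,1,2,0,0
3,0,3,3,0
gen 6: 1,0,1,2,1
1,1,0,1,3
2,3,3,2,2
3,1,3,3,0
0,1,2,0,0
3,0,3,3,0
gen 7: 1,0,1,2,1
1,1,0,1,3
3,3,3,2,2
3,1,3,3,0
0,1,2,0,0
3,0,3,3,0
gen 8: 1,0,1,2,1
2,2,1,2,3
2,2,2,0,3
1,0,2,1,1
1,2,3,1,0
3,0,3,3,0
gen 9: 1,0,1,2,1
2,2,1,2,3
3,2,2,0,3
1,0,2,1,1
1,2,3,1,0
3,0,3,3,0
gen 10: 1,0,1,2,1
3,2,1,2,3
0,3,2,0,3
2,0,2,1,1
1,2,3,1,0
3,0,3,3,0
gen 11: 1,0,1,2,1
3,2,1,2,3
1,3,2,0,3
2,0,2,1,1
1,2,3,1,0
3,0,3,3,0
gen 12: 1,0,1,2,1
3,2,1,2,3
2,3,2,0,3
2,0,2,1,1
1,2,3,1,0
3,0,3,3,0
gen 13: 1,0,1,2,1
3,2,1,2,3
3,3,2,0,3
2,0,2,1,1
1,2,3,1,0
3,0,3,3,0
gen 14: 2,1,1,2,1
1,0,2,2,3
2,1,3,0,3
3,1,2,1,1
1,2,3,1,0
3,0,3,3,0
gen 15: 2,1,1,2,1
1,0,2,2,3
3,1,3,0,3
3,1,2,1,1
1,2,3,1,0
3,0,3,3,0
gen 16: 2,1,1,2,1
2,0,2,2,3
1,2,3,0,3
0,2,2,1,1
2,2,3,1,0
3,0,3,3,0
gen 17: 2,1,1,2,1
2,0,2,2,3
2,2,3,0,3
0,2,2,1,1
2,2,3,1,0
3,0,3,3,0
gen 18: 2,1,1,2,1
2,0,2,2,3
3,2,3,0,3
0,2,2,1,1
2,2,3,1,0
3,0,3,3,0
gen 19: 2,1,1,2,1
3,0,2,2,3
0,3,3,0,3
1,2,2,1,1
2,2,3,1,0
3,0,3,3,0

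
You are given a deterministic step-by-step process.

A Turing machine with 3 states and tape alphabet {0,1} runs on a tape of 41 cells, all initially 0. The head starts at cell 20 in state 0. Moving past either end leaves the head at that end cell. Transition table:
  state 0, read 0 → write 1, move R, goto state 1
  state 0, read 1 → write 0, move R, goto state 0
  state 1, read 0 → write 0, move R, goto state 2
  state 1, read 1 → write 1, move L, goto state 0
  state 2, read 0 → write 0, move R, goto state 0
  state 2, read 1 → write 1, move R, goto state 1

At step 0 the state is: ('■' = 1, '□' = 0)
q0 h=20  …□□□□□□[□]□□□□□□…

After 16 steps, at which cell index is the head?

t=0: q0 h=20  …□□□□□□[□]□□□□□□…
t=1: q1 h=21  …□□□□□■[□]□□□□□□…
t=2: q2 h=22  …□□□□■□[□]□□□□□□…
t=3: q0 h=23  …□□□■□□[□]□□□□□□…
t=4: q1 h=24  …□□■□□■[□]□□□□□□…
t=5: q2 h=25  …□■□□■□[□]□□□□□□…
t=6: q0 h=26  …■□□■□□[□]□□□□□□…
t=7: q1 h=27  …□□■□□■[□]□□□□□□…
t=8: q2 h=28  …□■□□■□[□]□□□□□□…
t=9: q0 h=29  …■□□■□□[□]□□□□□□…
t=10: q1 h=30  …□□■□□■[□]□□□□□□…
t=11: q2 h=31  …□■□□■□[□]□□□□□□…
t=12: q0 h=32  …■□□■□□[□]□□□□□□…
t=13: q1 h=33  …□□■□□■[□]□□□□□□…
t=14: q2 h=34  …□■□□■□[□]□□□□□□|
t=15: q0 h=35  …■□□■□□[□]□□□□□|
t=16: q1 h=36  …□□■□□■[□]□□□□|

36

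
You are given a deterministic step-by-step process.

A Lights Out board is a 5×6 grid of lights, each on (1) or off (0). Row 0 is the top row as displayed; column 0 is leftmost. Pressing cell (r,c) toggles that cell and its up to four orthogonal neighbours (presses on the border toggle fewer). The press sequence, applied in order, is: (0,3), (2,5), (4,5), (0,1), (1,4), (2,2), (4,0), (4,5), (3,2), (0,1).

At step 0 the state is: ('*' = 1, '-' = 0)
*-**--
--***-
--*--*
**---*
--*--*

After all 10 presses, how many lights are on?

step 0: *-**--
--***-
--*--*
**---*
--*--*
step 1: *---*-
--*-*-
--*--*
**---*
--*--*
step 2: *---*-
--*-**
--*-*-
**----
--*--*
step 3: *---*-
--*-**
--*-*-
**---*
--*-*-
step 4: -**-*-
-**-**
--*-*-
**---*
--*-*-
step 5: -**---
-***--
--*---
**---*
--*-*-
step 6: -**---
-*-*--
-*-*--
***--*
--*-*-
step 7: -**---
-*-*--
-*-*--
-**--*
***-*-
step 8: -**---
-*-*--
-*-*--
-**---
***--*
step 9: -**---
-*-*--
-***--
---*--
**---*
step 10: *-----
---*--
-***--
---*--
**---*

9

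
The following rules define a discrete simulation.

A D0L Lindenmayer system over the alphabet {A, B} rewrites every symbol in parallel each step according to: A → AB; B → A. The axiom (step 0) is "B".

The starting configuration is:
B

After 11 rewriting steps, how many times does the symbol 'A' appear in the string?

89

[0] B
[1] A
[2] AB
[3] ABA
[4] ABAAB
[5] ABAABABA
[6] ABAABABAABAAB
[7] ABAABABAABAABABAABABA
[8] ABAABABAABAABABAABABAABAABABAABAAB
[9] ABAABABAABAABABAABABAABAABABAABAABABAABABAABAABABAABABA
[10] ABAABABAABAABABAABABAABAABABAABAABABAABABAABAABABAABABAABAABABAABAABABAABABAABAABABAABAAB
[11] ABAABABAABAABABAABABAABAABABAABAABABAABABAABAABABAABABAABA…AABABAABABAABAABABAABABAABAABABAABAABABAABABAABAABABAABABA  (len 144)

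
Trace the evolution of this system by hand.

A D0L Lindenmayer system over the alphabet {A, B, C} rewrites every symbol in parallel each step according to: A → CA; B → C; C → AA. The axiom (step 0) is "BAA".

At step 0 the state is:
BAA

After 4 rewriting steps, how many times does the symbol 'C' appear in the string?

12

0) BAA
1) CCACA
2) AAAACAAACA
3) CACACACAAACACACAAACA
4) AACAAACAAACAAACACACAAACAAACAAACACACAAACA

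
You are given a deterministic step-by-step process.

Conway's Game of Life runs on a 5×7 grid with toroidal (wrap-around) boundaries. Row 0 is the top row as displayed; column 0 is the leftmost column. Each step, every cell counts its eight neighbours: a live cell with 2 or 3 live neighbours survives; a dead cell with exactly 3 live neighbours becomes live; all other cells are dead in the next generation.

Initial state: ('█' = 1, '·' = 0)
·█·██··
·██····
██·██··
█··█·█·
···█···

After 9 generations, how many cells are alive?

[0] ·█·██··
·██····
██·██··
█··█·█·
···█···
[1] ·█·██··
·······
█··██·█
██·█··█
···█···
[2] ··███··
█·█··█·
·██████
·█·█·██
·█·█···
[3] ····█··
█······
·······
·█····█
██···█·
[4] ██····█
·······
█······
·█····█
██···██
[5] ·█···█·
·█····█
█······
·█···█·
··█··█·
[6] ███··██
·█····█
██····█
·█····█
·██·███
[7] ···██··
·······
·██··██
·······
···██··
[8] ···██··
··████·
·······
··████·
···██··
[9] ·······
··█··█·
·······
··█··█·
·······

4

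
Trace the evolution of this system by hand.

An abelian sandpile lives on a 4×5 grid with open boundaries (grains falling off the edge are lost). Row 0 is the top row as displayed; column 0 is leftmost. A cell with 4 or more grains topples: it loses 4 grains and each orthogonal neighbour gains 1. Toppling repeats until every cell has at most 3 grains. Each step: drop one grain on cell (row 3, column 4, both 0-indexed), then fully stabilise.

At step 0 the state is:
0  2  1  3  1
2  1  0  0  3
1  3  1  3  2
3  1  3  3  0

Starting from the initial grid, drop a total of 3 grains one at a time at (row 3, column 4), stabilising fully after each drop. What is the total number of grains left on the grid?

36

k=0  0  2  1  3  1
2  1  0  0  3
1  3  1  3  2
3  1  3  3  0
k=1  0  2  1  3  1
2  1  0  0  3
1  3  1  3  2
3  1  3  3  1
k=2  0  2  1  3  1
2  1  0  0  3
1  3  1  3  2
3  1  3  3  2
k=3  0  2  1  3  1
2  1  0  0  3
1  3  1  3  2
3  1  3  3  3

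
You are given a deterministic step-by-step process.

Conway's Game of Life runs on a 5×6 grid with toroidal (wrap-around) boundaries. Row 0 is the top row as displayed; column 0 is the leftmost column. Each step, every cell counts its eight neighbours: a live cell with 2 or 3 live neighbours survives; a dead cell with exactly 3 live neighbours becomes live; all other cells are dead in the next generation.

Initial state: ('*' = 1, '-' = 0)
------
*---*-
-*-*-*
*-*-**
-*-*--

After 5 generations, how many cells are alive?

t=0: ------
*---*-
-*-*-*
*-*-**
-*-*--
t=1: ------
*---**
-***--
-----*
******
t=2: --*---
******
-***--
-----*
******
t=3: ------
*---**
------
-----*
******
t=4: --*---
-----*
*---*-
-***-*
******
t=5: --*---
-----*
*****-
------
-----*

8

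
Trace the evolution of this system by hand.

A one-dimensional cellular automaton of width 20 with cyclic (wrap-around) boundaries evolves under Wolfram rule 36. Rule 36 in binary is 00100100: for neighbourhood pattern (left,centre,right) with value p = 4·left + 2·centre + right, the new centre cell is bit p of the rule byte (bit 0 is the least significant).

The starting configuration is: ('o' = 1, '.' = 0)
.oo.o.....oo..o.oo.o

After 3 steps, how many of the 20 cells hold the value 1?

t=0: .oo.o.....oo..o.oo.o
t=1: o..oo.........oo..oo
t=2: ....................
t=3: ....................

0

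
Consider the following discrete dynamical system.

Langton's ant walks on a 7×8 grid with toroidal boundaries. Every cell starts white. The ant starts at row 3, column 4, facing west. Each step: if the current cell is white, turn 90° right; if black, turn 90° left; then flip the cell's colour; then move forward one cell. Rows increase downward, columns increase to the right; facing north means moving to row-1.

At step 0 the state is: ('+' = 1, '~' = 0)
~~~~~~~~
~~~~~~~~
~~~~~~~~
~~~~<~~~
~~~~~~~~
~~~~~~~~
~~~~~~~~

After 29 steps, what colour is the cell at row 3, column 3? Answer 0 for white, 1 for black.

1

gen 0: ~~~~~~~~
~~~~~~~~
~~~~~~~~
~~~~<~~~
~~~~~~~~
~~~~~~~~
~~~~~~~~
gen 1: ~~~~~~~~
~~~~~~~~
~~~~^~~~
~~~~+~~~
~~~~~~~~
~~~~~~~~
~~~~~~~~
gen 2: ~~~~~~~~
~~~~~~~~
~~~~+>~~
~~~~+~~~
~~~~~~~~
~~~~~~~~
~~~~~~~~
gen 3: ~~~~~~~~
~~~~~~~~
~~~~++~~
~~~~+v~~
~~~~~~~~
~~~~~~~~
~~~~~~~~
gen 4: ~~~~~~~~
~~~~~~~~
~~~~++~~
~~~~<+~~
~~~~~~~~
~~~~~~~~
~~~~~~~~
gen 5: ~~~~~~~~
~~~~~~~~
~~~~++~~
~~~~~+~~
~~~~v~~~
~~~~~~~~
~~~~~~~~
gen 6: ~~~~~~~~
~~~~~~~~
~~~~++~~
~~~~~+~~
~~~<+~~~
~~~~~~~~
~~~~~~~~
gen 7: ~~~~~~~~
~~~~~~~~
~~~~++~~
~~~^~+~~
~~~++~~~
~~~~~~~~
~~~~~~~~
gen 8: ~~~~~~~~
~~~~~~~~
~~~~++~~
~~~+>+~~
~~~++~~~
~~~~~~~~
~~~~~~~~
gen 9: ~~~~~~~~
~~~~~~~~
~~~~++~~
~~~+++~~
~~~+v~~~
~~~~~~~~
~~~~~~~~
gen 10: ~~~~~~~~
~~~~~~~~
~~~~++~~
~~~+++~~
~~~+~>~~
~~~~~~~~
~~~~~~~~
gen 11: ~~~~~~~~
~~~~~~~~
~~~~++~~
~~~+++~~
~~~+~+~~
~~~~~v~~
~~~~~~~~
gen 12: ~~~~~~~~
~~~~~~~~
~~~~++~~
~~~+++~~
~~~+~+~~
~~~~<+~~
~~~~~~~~
gen 13: ~~~~~~~~
~~~~~~~~
~~~~++~~
~~~+++~~
~~~+^+~~
~~~~++~~
~~~~~~~~
gen 14: ~~~~~~~~
~~~~~~~~
~~~~++~~
~~~+++~~
~~~++>~~
~~~~++~~
~~~~~~~~
gen 15: ~~~~~~~~
~~~~~~~~
~~~~++~~
~~~++^~~
~~~++~~~
~~~~++~~
~~~~~~~~
gen 16: ~~~~~~~~
~~~~~~~~
~~~~++~~
~~~+<~~~
~~~++~~~
~~~~++~~
~~~~~~~~
gen 17: ~~~~~~~~
~~~~~~~~
~~~~++~~
~~~+~~~~
~~~+v~~~
~~~~++~~
~~~~~~~~
gen 18: ~~~~~~~~
~~~~~~~~
~~~~++~~
~~~+~~~~
~~~+~>~~
~~~~++~~
~~~~~~~~
gen 19: ~~~~~~~~
~~~~~~~~
~~~~++~~
~~~+~~~~
~~~+~+~~
~~~~+v~~
~~~~~~~~
gen 20: ~~~~~~~~
~~~~~~~~
~~~~++~~
~~~+~~~~
~~~+~+~~
~~~~+~>~
~~~~~~~~
gen 21: ~~~~~~~~
~~~~~~~~
~~~~++~~
~~~+~~~~
~~~+~+~~
~~~~+~+~
~~~~~~v~
gen 22: ~~~~~~~~
~~~~~~~~
~~~~++~~
~~~+~~~~
~~~+~+~~
~~~~+~+~
~~~~~<+~
gen 23: ~~~~~~~~
~~~~~~~~
~~~~++~~
~~~+~~~~
~~~+~+~~
~~~~+^+~
~~~~~++~
gen 24: ~~~~~~~~
~~~~~~~~
~~~~++~~
~~~+~~~~
~~~+~+~~
~~~~++>~
~~~~~++~
gen 25: ~~~~~~~~
~~~~~~~~
~~~~++~~
~~~+~~~~
~~~+~+^~
~~~~++~~
~~~~~++~
gen 26: ~~~~~~~~
~~~~~~~~
~~~~++~~
~~~+~~~~
~~~+~++>
~~~~++~~
~~~~~++~
gen 27: ~~~~~~~~
~~~~~~~~
~~~~++~~
~~~+~~~~
~~~+~+++
~~~~++~v
~~~~~++~
gen 28: ~~~~~~~~
~~~~~~~~
~~~~++~~
~~~+~~~~
~~~+~+++
~~~~++<+
~~~~~++~
gen 29: ~~~~~~~~
~~~~~~~~
~~~~++~~
~~~+~~~~
~~~+~+^+
~~~~++++
~~~~~++~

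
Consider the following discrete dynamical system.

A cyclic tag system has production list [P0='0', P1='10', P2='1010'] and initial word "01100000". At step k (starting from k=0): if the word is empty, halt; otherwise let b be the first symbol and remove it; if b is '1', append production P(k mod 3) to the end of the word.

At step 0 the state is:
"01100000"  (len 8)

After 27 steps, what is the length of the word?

step 0: "01100000"  (len 8)
step 1: "1100000"  (len 7)
step 2: "10000010"  (len 8)
step 3: "00000101010"  (len 11)
step 4: "0000101010"  (len 10)
step 5: "000101010"  (len 9)
step 6: "00101010"  (len 8)
step 7: "0101010"  (len 7)
step 8: "101010"  (len 6)
step 9: "010101010"  (len 9)
step 10: "10101010"  (len 8)
step 11: "010101010"  (len 9)
step 12: "10101010"  (len 8)
step 13: "01010100"  (len 8)
step 14: "1010100"  (len 7)
step 15: "0101001010"  (len 10)
step 16: "101001010"  (len 9)
step 17: "0100101010"  (len 10)
step 18: "100101010"  (len 9)
step 19: "001010100"  (len 9)
step 20: "01010100"  (len 8)
step 21: "1010100"  (len 7)
step 22: "0101000"  (len 7)
step 23: "101000"  (len 6)
step 24: "010001010"  (len 9)
step 25: "10001010"  (len 8)
step 26: "000101010"  (len 9)
step 27: "00101010"  (len 8)

8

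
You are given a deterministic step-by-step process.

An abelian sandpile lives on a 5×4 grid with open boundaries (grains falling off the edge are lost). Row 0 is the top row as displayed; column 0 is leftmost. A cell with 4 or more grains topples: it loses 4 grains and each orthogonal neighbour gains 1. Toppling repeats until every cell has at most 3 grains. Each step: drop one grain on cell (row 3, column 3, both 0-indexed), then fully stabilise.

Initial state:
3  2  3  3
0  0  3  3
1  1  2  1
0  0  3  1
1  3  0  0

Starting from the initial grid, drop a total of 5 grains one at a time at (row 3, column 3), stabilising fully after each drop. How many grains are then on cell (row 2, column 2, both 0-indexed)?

step 0: 3  2  3  3
0  0  3  3
1  1  2  1
0  0  3  1
1  3  0  0
step 1: 3  2  3  3
0  0  3  3
1  1  2  1
0  0  3  2
1  3  0  0
step 2: 3  2  3  3
0  0  3  3
1  1  2  1
0  0  3  3
1  3  0  0
step 3: 3  2  3  3
0  0  3  3
1  1  3  2
0  1  0  1
1  3  1  1
step 4: 3  2  3  3
0  0  3  3
1  1  3  2
0  1  0  2
1  3  1  1
step 5: 3  2  3  3
0  0  3  3
1  1  3  2
0  1  0  3
1  3  1  1

3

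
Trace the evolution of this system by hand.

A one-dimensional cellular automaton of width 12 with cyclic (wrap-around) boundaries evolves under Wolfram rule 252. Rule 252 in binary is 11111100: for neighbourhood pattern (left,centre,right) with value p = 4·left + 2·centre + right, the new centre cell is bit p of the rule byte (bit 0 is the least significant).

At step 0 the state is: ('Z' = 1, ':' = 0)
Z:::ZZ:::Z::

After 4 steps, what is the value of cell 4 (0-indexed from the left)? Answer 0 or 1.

k=0  Z:::ZZ:::Z::
k=1  ZZ::ZZZ::ZZ:
k=2  ZZZ:ZZZZ:ZZZ
k=3  ZZZZZZZZZZZZ
k=4  ZZZZZZZZZZZZ

1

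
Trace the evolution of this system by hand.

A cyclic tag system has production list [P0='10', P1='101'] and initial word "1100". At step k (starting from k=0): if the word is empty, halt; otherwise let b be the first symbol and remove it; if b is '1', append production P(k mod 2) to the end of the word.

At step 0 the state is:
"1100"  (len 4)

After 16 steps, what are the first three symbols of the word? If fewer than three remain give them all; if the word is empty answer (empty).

t=0: "1100"  (len 4)
t=1: "10010"  (len 5)
t=2: "0010101"  (len 7)
t=3: "010101"  (len 6)
t=4: "10101"  (len 5)
t=5: "010110"  (len 6)
t=6: "10110"  (len 5)
t=7: "011010"  (len 6)
t=8: "11010"  (len 5)
t=9: "101010"  (len 6)
t=10: "01010101"  (len 8)
t=11: "1010101"  (len 7)
t=12: "010101101"  (len 9)
t=13: "10101101"  (len 8)
t=14: "0101101101"  (len 10)
t=15: "101101101"  (len 9)
t=16: "01101101101"  (len 11)

011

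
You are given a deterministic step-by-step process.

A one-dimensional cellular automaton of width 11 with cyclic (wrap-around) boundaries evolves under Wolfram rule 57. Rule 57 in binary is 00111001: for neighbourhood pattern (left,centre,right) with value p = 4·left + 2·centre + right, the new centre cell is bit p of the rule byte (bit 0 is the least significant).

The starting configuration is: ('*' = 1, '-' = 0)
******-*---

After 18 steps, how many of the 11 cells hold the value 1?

6

[0] ******-*---
[1] *-----*-**-
[2] -****--**-*
[3] **---*-*-*-
[4] *-**--*-*-*
[5] -**-*--*-**
[6] **-*-*--**-
[7] *-*-*-*-*-*
[8] -*-*-*-*-**
[9] *-*-*-*-**-
[10] -*-*-*-**-*
[11] *-*-*-**-*-
[12] -*-*-**-*-*
[13] *-*-**-*-*-
[14] -*-**-*-*-*
[15] *-**-*-*-*-
[16] -**-*-*-*-*
[17] **-*-*-*-*-
[18] *-*-*-*-*-*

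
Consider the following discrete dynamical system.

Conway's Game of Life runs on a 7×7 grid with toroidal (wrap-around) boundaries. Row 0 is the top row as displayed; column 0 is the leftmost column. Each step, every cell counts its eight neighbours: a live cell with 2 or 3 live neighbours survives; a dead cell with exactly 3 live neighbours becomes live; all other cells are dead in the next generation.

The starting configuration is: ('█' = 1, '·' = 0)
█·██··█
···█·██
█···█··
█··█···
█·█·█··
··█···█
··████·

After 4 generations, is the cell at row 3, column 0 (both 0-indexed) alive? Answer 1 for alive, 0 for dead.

0

gen 0: █·██··█
···█·██
█···█··
█··█···
█·█·█··
··█···█
··████·
gen 1: ██·····
·███·█·
█··███·
█··██·█
█·█···█
··█···█
█···██·
gen 2: █··█·█·
···█·█·
█······
··█····
··█····
···█···
█····█·
gen 3: ·····█·
·······
·······
·█·····
··██···
·······
·······
gen 4: ·······
·······
·······
··█····
··█····
·······
·······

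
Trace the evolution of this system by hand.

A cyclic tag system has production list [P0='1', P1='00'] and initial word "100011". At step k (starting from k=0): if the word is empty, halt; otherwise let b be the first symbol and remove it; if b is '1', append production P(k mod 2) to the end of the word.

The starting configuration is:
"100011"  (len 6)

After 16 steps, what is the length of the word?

k=0  "100011"  (len 6)
k=1  "000111"  (len 6)
k=2  "00111"  (len 5)
k=3  "0111"  (len 4)
k=4  "111"  (len 3)
k=5  "111"  (len 3)
k=6  "1100"  (len 4)
k=7  "1001"  (len 4)
k=8  "00100"  (len 5)
k=9  "0100"  (len 4)
k=10  "100"  (len 3)
k=11  "001"  (len 3)
k=12  "01"  (len 2)
k=13  "1"  (len 1)
k=14  "00"  (len 2)
k=15  "0"  (len 1)
k=16  (halted — word empty)

0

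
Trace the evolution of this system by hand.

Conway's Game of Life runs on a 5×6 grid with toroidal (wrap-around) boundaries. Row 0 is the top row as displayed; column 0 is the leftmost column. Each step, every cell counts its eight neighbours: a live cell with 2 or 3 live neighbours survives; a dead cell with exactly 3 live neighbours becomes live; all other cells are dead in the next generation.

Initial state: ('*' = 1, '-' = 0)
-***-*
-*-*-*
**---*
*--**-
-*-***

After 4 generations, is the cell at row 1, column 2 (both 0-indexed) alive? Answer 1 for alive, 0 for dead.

step 0: -***-*
-*-*-*
**---*
*--**-
-*-***
step 1: -*---*
---*-*
-*-*--
---*--
-*----
step 2: --*-*-
------
---*--
------
*-*---
step 3: -*-*--
---*--
------
------
-*-*--
step 4: ---**-
--*---
------
------
------

1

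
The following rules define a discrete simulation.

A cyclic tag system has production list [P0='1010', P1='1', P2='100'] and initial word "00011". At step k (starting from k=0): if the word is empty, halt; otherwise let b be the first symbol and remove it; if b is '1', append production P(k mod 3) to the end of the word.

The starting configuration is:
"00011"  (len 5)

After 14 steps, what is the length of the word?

6

0) "00011"  (len 5)
1) "0011"  (len 4)
2) "011"  (len 3)
3) "11"  (len 2)
4) "11010"  (len 5)
5) "10101"  (len 5)
6) "0101100"  (len 7)
7) "101100"  (len 6)
8) "011001"  (len 6)
9) "11001"  (len 5)
10) "10011010"  (len 8)
11) "00110101"  (len 8)
12) "0110101"  (len 7)
13) "110101"  (len 6)
14) "101011"  (len 6)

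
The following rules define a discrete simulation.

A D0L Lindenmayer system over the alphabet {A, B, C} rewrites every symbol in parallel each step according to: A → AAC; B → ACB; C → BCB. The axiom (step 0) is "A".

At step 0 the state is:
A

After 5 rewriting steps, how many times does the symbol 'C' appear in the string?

81

step 0: A
step 1: AAC
step 2: AACAACBCB
step 3: AACAACBCBAACAACBCBACBBCBACB
step 4: AACAACBCBAACAACBCBACBBCBACBAACAACBCBAACAACBCBACBBCBACBAACBCBACBACBBCBACBAACBCBACB
step 5: AACAACBCBAACAACBCBACBBCBACBAACAACBCBAACAACBCBACBBCBACBAACB…BACBAACBCBACBACBBCBACBAACBCBACBAACAACBCBACBBCBACBAACBCBACB  (len 243)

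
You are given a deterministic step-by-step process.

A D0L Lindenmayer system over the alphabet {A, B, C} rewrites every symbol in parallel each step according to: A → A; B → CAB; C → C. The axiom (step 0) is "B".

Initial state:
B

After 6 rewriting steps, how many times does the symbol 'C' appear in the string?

0) B
1) CAB
2) CACAB
3) CACACAB
4) CACACACAB
5) CACACACACAB
6) CACACACACACAB

6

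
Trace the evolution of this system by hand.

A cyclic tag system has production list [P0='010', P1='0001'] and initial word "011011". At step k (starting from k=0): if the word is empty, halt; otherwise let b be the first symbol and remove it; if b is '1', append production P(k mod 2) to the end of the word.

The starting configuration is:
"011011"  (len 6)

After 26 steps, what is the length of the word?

gen 0: "011011"  (len 6)
gen 1: "11011"  (len 5)
gen 2: "10110001"  (len 8)
gen 3: "0110001010"  (len 10)
gen 4: "110001010"  (len 9)
gen 5: "10001010010"  (len 11)
gen 6: "00010100100001"  (len 14)
gen 7: "0010100100001"  (len 13)
gen 8: "010100100001"  (len 12)
gen 9: "10100100001"  (len 11)
gen 10: "01001000010001"  (len 14)
gen 11: "1001000010001"  (len 13)
gen 12: "0010000100010001"  (len 16)
gen 13: "010000100010001"  (len 15)
gen 14: "10000100010001"  (len 14)
gen 15: "0000100010001010"  (len 16)
gen 16: "000100010001010"  (len 15)
gen 17: "00100010001010"  (len 14)
gen 18: "0100010001010"  (len 13)
gen 19: "100010001010"  (len 12)
gen 20: "000100010100001"  (len 15)
gen 21: "00100010100001"  (len 14)
gen 22: "0100010100001"  (len 13)
gen 23: "100010100001"  (len 12)
gen 24: "000101000010001"  (len 15)
gen 25: "00101000010001"  (len 14)
gen 26: "0101000010001"  (len 13)

13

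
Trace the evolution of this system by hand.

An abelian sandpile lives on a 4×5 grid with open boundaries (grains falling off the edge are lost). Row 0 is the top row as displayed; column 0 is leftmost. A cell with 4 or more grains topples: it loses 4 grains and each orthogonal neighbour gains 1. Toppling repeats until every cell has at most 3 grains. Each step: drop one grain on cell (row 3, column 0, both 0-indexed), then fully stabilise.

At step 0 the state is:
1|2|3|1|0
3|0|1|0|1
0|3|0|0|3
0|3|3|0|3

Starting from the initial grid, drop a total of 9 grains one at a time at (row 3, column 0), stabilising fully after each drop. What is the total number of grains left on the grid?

t=0: 1|2|3|1|0
3|0|1|0|1
0|3|0|0|3
0|3|3|0|3
t=1: 1|2|3|1|0
3|0|1|0|1
0|3|0|0|3
1|3|3|0|3
t=2: 1|2|3|1|0
3|0|1|0|1
0|3|0|0|3
2|3|3|0|3
t=3: 1|2|3|1|0
3|0|1|0|1
0|3|0|0|3
3|3|3|0|3
t=4: 1|2|3|1|0
3|1|1|0|1
2|0|2|0|3
1|2|0|1|3
t=5: 1|2|3|1|0
3|1|1|0|1
2|0|2|0|3
2|2|0|1|3
t=6: 1|2|3|1|0
3|1|1|0|1
2|0|2|0|3
3|2|0|1|3
t=7: 1|2|3|1|0
3|1|1|0|1
3|0|2|0|3
0|3|0|1|3
t=8: 1|2|3|1|0
3|1|1|0|1
3|0|2|0|3
1|3|0|1|3
t=9: 1|2|3|1|0
3|1|1|0|1
3|0|2|0|3
2|3|0|1|3

30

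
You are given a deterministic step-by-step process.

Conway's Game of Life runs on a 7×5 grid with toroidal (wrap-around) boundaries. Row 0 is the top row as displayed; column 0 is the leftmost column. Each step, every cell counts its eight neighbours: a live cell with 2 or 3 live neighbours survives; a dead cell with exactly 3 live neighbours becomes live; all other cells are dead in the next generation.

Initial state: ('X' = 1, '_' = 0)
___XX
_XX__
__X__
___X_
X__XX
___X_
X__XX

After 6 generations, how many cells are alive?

[0] ___XX
_XX__
__X__
___X_
X__XX
___X_
X__XX
[1] _X___
_XX__
_XXX_
__XX_
__XX_
__X__
X_X__
[2] X____
X__X_
_____
____X
_X___
__X__
__X__
[3] _X__X
____X
____X
_____
_____
_XX__
_X___
[4] _____
___XX
_____
_____
_____
_XX__
_X___
[5] _____
_____
_____
_____
_____
_XX__
_XX__
[6] _____
_____
_____
_____
_____
_XX__
_XX__

4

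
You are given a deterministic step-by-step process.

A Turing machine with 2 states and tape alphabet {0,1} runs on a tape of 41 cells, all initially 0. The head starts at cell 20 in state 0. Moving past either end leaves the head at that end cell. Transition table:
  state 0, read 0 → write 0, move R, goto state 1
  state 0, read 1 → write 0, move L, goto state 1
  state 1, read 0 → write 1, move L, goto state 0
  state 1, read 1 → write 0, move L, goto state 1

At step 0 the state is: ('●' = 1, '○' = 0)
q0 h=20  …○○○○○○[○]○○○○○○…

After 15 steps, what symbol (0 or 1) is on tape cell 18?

0) q0 h=20  …○○○○○○[○]○○○○○○…
1) q1 h=21  …○○○○○○[○]○○○○○○…
2) q0 h=20  …○○○○○○[○]●○○○○○…
3) q1 h=21  …○○○○○○[●]○○○○○○…
4) q1 h=20  …○○○○○○[○]○○○○○○…
5) q0 h=19  …○○○○○○[○]●○○○○○…
6) q1 h=20  …○○○○○○[●]○○○○○○…
7) q1 h=19  …○○○○○○[○]○○○○○○…
8) q0 h=18  …○○○○○○[○]●○○○○○…
9) q1 h=19  …○○○○○○[●]○○○○○○…
10) q1 h=18  …○○○○○○[○]○○○○○○…
11) q0 h=17  …○○○○○○[○]●○○○○○…
12) q1 h=18  …○○○○○○[●]○○○○○○…
13) q1 h=17  …○○○○○○[○]○○○○○○…
14) q0 h=16  …○○○○○○[○]●○○○○○…
15) q1 h=17  …○○○○○○[●]○○○○○○…

0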